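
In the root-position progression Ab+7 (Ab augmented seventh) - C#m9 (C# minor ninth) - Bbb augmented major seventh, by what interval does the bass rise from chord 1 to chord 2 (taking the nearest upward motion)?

The roots are Ab and C#.
3 letter names make it a third; at 5 semitones (a half step wider than major) the quality is augmented.

augmented 3rd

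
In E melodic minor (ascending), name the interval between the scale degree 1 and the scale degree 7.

The scale runs E F♯ G A B C♯ D♯.
Scale degree 1 = E; 7th scale degree = D♯.
From E to D♯ is 11 semitones, exactly the major seventh.

M7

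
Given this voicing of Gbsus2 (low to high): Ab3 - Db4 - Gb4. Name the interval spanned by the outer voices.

m7

The outer voices are Ab3 and Gb4.
7 letter names make it a seventh; at 10 semitones (a half step narrower than major) the quality is minor.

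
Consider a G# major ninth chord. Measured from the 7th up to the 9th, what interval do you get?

minor third

Spelling the chord: G#, B#, D#, F##, A#.
7th = F##; 9th = A#.
From F## to A#: 3 semitones over a third = minor.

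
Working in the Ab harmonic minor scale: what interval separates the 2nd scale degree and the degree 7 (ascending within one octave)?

major 6th

Ab harmonic minor: Ab Bb Cb Db Eb Fb G.
2nd scale degree = Bb; scale degree 7 = G.
From Bb to G is 9 semitones, exactly the major sixth.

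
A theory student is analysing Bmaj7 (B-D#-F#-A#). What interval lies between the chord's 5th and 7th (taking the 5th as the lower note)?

The 5th is F# and the 7th is A#.
Counting 3 letters and 4 half steps from F# gives a major third.

major 3rd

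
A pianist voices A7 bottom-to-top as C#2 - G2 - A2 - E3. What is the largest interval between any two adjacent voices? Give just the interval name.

Adjacent intervals: C#2→G2 = diminished fifth; G2→A2 = major second; A2→E3 = perfect fifth.
The largest is A2 to E3, a perfect fifth (7 semitones).

perfect fifth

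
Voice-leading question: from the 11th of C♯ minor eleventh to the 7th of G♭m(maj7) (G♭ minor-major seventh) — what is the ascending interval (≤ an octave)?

C♯ minor eleventh has F♯ as its 11th, and G♭m(maj7) (G♭ minor-major seventh) has F as its 7th.
From F♯ to F: 11 semitones over an octave = diminished.

diminished octave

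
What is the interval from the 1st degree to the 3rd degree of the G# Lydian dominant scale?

major third

The scale runs G# A# B# C## D# E# F#.
The 1st degree is G# and the degree 3 is B#.
From G# to B# is 4 semitones, exactly the major third.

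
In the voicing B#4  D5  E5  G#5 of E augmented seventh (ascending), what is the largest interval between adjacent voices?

M3

Adjacent intervals: B#4→D5 = diminished third; D5→E5 = major second; E5→G#5 = major third.
The largest is E5 to G#5, a major third (4 semitones).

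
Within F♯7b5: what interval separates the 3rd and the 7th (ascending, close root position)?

diminished fifth

Spelling the chord: F♯ A♯ C E.
So we need the interval from A♯ up to E.
5 letter names make it a fifth; at 6 semitones (a half step narrower than perfect) the quality is diminished.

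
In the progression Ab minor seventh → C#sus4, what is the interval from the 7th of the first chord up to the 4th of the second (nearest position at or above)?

Ab minor seventh has Gb as its 7th, and C#sus4 has F# as its 4th.
7 letter names make it a seventh; at 12 semitones (a half step wider than major) the quality is augmented.

augmented 7th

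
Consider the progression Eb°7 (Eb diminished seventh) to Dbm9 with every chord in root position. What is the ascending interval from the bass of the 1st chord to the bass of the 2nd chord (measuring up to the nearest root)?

The roots are Eb and Db.
7 letter names make it a seventh; at 10 semitones (a half step narrower than major) the quality is minor.

minor 7th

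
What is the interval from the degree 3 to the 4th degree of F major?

minor second

F major: F G A Bb C D E.
The degree 3 is A and the 4th degree is Bb.
From A to Bb: 1 semitone over a second = minor.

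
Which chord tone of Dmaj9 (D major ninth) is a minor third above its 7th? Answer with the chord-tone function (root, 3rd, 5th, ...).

Dmaj9: D, F#, A, C#, E.
The 7th is C#. A minor third above C# is E.
E is the chord's 9th.

9th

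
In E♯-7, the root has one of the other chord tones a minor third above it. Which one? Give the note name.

The chord tones of E♯m7 are E♯ G♯ B♯ D♯.
The root is E♯. A minor third above E♯ is G♯.
G♯ is the chord's 3rd.

G#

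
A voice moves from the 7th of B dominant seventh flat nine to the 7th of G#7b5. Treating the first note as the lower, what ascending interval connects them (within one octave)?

B dominant seventh flat nine has A as its 7th, and G#7b5 has F# as its 7th.
Counting 6 letters and 9 half steps from A gives a major sixth.

major sixth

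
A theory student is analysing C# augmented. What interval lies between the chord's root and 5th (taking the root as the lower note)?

augmented 5th

The chord tones of C#+ are C#–E#–G##.
Root = C#; 5th = G##.
C# up to G## is 8 semitones, a half step wider than a perfect fifth, so the interval is augmented.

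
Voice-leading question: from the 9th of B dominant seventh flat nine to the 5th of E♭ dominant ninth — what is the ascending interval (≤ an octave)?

minor seventh

B dominant seventh flat nine has C as its 9th, and E♭ dominant ninth has B♭ as its 5th.
From C to B♭: 10 semitones over a seventh = minor.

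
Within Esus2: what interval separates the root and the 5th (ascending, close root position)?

E sus2 is spelled E-F♯-B.
So we need the interval from E up to B.
E up to B spans 5 letter names and 7 semitones — a perfect fifth.

perfect 5th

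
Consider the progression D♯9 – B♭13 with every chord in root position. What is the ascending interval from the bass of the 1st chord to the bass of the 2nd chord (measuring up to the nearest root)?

The roots are D♯ and B♭.
D♯ up to B♭ is 7 semitones, a whole step narrower than a major sixth, so the interval is diminished.

diminished sixth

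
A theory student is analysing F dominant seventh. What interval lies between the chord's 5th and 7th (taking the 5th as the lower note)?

Spelling the chord: F-A-C-Eb.
5th = C; 7th = Eb.
From C to Eb: 3 semitones over a third = minor.

minor third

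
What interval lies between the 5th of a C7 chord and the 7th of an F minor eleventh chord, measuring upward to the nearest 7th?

m6

C7 has G as its 5th, and F minor eleventh has Eb as its 7th.
6 letter names make it a sixth; at 8 semitones (a half step narrower than major) the quality is minor.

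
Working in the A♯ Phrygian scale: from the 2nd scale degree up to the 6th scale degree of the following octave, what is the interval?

P12

A♯ phrygian: A♯ B C♯ D♯ E♯ F♯ G♯.
That puts B below F♯.
From B to F♯ is 19 semitones, exactly the perfect twelfth.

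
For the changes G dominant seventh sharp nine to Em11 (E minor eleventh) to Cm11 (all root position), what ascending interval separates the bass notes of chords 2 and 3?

m6

The roots are E and C.
E up to C is 8 semitones, a half step narrower than a major sixth, so the interval is minor.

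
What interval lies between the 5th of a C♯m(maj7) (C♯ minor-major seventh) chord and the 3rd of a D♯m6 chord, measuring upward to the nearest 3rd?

m7

C♯m(maj7) (C♯ minor-major seventh) has G♯ as its 5th, and D♯m6 has F♯ as its 3rd.
G♯ up to F♯ is 10 semitones, a half step narrower than a major seventh, so the interval is minor.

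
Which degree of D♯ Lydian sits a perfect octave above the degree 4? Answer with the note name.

G##

The scale is D♯ E♯ F𝄪 G𝄪 A♯ B♯ C𝄪.
The degree 4 is G𝄪; a perfect octave above that is G𝄪 — scale degree 4.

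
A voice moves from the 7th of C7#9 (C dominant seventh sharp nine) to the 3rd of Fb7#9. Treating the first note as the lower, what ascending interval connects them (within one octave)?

minor seventh

The 7th of C7#9 (C dominant seventh sharp nine) is Bb; the 3rd of Fb7#9 is Ab.
Bb up to Ab is 10 semitones, a half step narrower than a major seventh, so the interval is minor.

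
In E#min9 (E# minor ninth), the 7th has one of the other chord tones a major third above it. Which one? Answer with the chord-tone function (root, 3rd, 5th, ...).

The chord tones of E# minor ninth are E#-G#-B#-D#-F##.
The 7th is D#. A major third above D# is F##.
F## is the chord's 9th.

9th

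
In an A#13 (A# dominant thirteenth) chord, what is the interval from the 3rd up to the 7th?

A#13 is spelled A#-C##-E#-G#-B#-F##.
That puts C## below G#.
From C## to G#: 6 semitones over a fifth = diminished.

diminished fifth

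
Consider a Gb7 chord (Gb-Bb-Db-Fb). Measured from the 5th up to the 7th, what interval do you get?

m3

So we need the interval from Db up to Fb.
3 letter names make it a third; at 3 semitones (a half step narrower than major) the quality is minor.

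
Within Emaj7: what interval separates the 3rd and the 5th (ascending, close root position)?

EM7: E, G♯, B, D♯.
3rd = G♯; 5th = B.
G♯ up to B is 3 semitones, a half step narrower than a major third, so the interval is minor.

minor 3rd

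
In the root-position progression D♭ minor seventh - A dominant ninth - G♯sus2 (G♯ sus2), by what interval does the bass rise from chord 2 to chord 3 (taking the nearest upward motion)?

major seventh

The roots are A and G♯.
From A to G♯ is 11 semitones, exactly the major seventh.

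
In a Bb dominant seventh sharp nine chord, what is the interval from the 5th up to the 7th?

Spelling the chord: Bb D F Ab C#.
That puts F below Ab.
3 letter names make it a third; at 3 semitones (a half step narrower than major) the quality is minor.

minor third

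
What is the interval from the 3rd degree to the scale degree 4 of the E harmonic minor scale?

Spelling the E harmonic minor scale: E F# G A B C D#.
The 3rd degree is G and the scale degree 4 is A.
Counting 2 letters and 2 half steps from G gives a major second.

major 2nd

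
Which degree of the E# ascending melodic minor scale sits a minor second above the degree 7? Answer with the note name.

The scale is E# F## G# A# B# C## D##.
The degree 7 is D##; a minor second above that is E# — scale degree 1.

E#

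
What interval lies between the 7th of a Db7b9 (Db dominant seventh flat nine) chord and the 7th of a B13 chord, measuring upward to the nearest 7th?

augmented sixth

The 7th of Db7b9 (Db dominant seventh flat nine) is Cb; the 7th of B13 is A.
Cb up to A is 10 semitones, a half step wider than a major sixth, so the interval is augmented.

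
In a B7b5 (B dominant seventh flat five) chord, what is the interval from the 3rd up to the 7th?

B7b5: B-D#-F-A.
That puts D# below A.
From D# to A: 6 semitones over a fifth = diminished.

diminished 5th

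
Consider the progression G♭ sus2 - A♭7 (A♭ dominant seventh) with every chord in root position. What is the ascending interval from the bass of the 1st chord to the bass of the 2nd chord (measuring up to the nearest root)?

The roots are G♭ and A♭.
From G♭ to A♭ is 2 semitones, exactly the major second.

major 2nd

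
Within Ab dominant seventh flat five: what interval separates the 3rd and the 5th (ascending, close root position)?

diminished third

Ab dominant seventh flat five is spelled Ab C Ebb Gb.
3rd = C; 5th = Ebb.
From C to Ebb: 2 semitones over a third = diminished.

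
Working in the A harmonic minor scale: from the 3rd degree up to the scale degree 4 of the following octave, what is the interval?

major ninth

Spelling the A harmonic minor scale: A B C D E F G#.
That puts C below D.
Counting 9 letters and 14 half steps from C gives a major ninth.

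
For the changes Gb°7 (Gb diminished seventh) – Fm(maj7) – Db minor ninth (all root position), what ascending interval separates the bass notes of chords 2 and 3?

minor sixth

The roots are F and Db.
F up to Db is 8 semitones, a half step narrower than a major sixth, so the interval is minor.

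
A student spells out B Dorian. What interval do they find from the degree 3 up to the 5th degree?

B dorian: B C# D E F# G# A.
That puts D below F#.
D up to F# spans 3 letter names and 4 semitones — a major third.

major 3rd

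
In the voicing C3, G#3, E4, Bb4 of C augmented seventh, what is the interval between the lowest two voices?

Those voices are C3 and G#3.
From C to G#: 8 semitones over a fifth = augmented.

augmented fifth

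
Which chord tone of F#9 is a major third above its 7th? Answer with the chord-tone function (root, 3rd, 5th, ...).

9th

F# dominant ninth is spelled F# A# C# E G#.
The 7th is E. A major third above E is G#.
G# is the chord's 9th.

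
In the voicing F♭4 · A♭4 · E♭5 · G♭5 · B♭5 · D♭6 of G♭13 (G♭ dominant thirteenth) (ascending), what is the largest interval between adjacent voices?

Adjacent intervals: F♭4→A♭4 = major third; A♭4→E♭5 = perfect fifth; E♭5→G♭5 = minor third; G♭5→B♭5 = major third; B♭5→D♭6 = minor third.
The largest is A♭4 to E♭5, a perfect fifth (7 semitones).

perfect fifth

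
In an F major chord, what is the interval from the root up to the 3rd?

Spelling the chord: F A C.
That puts F below A.
Counting 3 letters and 4 half steps from F gives a major third.

major 3rd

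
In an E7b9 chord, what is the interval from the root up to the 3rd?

major third

E7b9 is spelled E–G#–B–D–F.
That puts E below G#.
E up to G# spans 3 letter names and 4 semitones — a major third.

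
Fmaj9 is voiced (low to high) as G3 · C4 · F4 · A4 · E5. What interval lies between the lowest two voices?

Those voices are G3 and C4.
Counting 4 letters and 5 half steps from G gives a perfect fourth.

perfect 4th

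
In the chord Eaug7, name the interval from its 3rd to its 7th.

d5

Spelling the chord: E G# B# D.
So we need the interval from G# up to D.
G# up to D is 6 semitones, a half step narrower than a perfect fifth, so the interval is diminished.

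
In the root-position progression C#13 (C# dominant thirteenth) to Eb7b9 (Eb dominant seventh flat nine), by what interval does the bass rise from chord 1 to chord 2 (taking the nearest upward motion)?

diminished 3rd

The roots are C# and Eb.
3 letter names make it a third; at 2 semitones (a whole step narrower than major) the quality is diminished.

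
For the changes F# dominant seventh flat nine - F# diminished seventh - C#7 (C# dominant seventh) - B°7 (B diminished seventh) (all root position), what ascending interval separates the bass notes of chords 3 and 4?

m7

The roots are C# and B.
From C# to B: 10 semitones over a seventh = minor.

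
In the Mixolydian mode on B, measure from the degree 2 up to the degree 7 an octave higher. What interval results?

minor 13th

Spelling the Mixolydian mode on B: B C# D# E F# G# A.
The degree 2 is C# and the 7th scale degree (up an octave) is A.
C# up to A is 20 semitones, a half step narrower than a major thirteenth, so the interval is minor.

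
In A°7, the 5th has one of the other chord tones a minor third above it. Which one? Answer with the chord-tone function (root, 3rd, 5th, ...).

Adim7 is spelled A–C–E♭–G♭.
The 5th is E♭. A minor third above E♭ is G♭.
G♭ is the chord's 7th.

7th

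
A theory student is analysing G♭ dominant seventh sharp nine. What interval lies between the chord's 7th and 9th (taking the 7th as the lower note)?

G♭7#9 (G♭ dominant seventh sharp nine) is spelled G♭ B♭ D♭ F♭ A.
The 7th is F♭ and the 9th is A.
3 letter names make it a third; at 5 semitones (a half step wider than major) the quality is augmented.

augmented third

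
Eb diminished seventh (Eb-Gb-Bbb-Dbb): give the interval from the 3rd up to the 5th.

m3

3rd = Gb; 5th = Bbb.
3 letter names make it a third; at 3 semitones (a half step narrower than major) the quality is minor.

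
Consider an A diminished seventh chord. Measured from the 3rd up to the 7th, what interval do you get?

Adim7 is spelled A, C, E♭, G♭.
The 3rd is C and the 7th is G♭.
C up to G♭ is 6 semitones, a half step narrower than a perfect fifth, so the interval is diminished.

diminished fifth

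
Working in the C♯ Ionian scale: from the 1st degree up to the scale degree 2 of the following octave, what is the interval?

C♯ major: C♯ D♯ E♯ F♯ G♯ A♯ B♯.
1st degree = C♯; 2nd degree (up an octave) = D♯.
C♯ up to D♯ spans 9 letter names and 14 semitones — a major ninth.

major ninth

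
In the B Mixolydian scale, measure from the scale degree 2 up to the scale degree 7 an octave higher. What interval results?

Spelling the B Mixolydian scale: B C# D# E F# G# A.
That puts C# below A.
C# up to A is 20 semitones, a half step narrower than a major thirteenth, so the interval is minor.

minor 13th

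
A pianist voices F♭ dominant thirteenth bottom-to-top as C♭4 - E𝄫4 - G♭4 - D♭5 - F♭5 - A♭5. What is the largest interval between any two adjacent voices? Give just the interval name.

P5

Adjacent intervals: C♭4→E𝄫4 = minor third; E𝄫4→G♭4 = major third; G♭4→D♭5 = perfect fifth; D♭5→F♭5 = minor third; F♭5→A♭5 = major third.
The largest is G♭4 to D♭5, a perfect fifth (7 semitones).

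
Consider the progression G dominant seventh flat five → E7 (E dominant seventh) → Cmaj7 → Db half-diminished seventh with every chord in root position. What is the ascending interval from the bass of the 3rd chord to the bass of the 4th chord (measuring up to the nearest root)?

minor second

The roots are C and Db.
2 letter names make it a second; at 1 semitone (a half step narrower than major) the quality is minor.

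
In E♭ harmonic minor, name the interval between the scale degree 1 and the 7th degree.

E♭ harmonic minor: E♭ F G♭ A♭ B♭ C♭ D.
Scale degree 1 = E♭; degree 7 = D.
E♭ up to D spans 7 letter names and 11 semitones — a major seventh.

M7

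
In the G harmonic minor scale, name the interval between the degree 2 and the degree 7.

major 6th

The scale runs G A Bb C D Eb F#.
The degree 2 is A and the scale degree 7 is F#.
From A to F# is 9 semitones, exactly the major sixth.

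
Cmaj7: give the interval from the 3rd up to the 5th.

m3

Spelling the chord: C–E–G–B.
So we need the interval from E up to G.
3 letter names make it a third; at 3 semitones (a half step narrower than major) the quality is minor.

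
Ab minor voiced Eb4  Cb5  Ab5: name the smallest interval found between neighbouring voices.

Adjacent intervals: Eb4→Cb5 = minor sixth; Cb5→Ab5 = major sixth.
The smallest is Eb4 to Cb5, a minor sixth (8 semitones).

m6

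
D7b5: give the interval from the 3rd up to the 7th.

diminished fifth

Spelling the chord: D-F#-Ab-C.
So we need the interval from F# up to C.
5 letter names make it a fifth; at 6 semitones (a half step narrower than perfect) the quality is diminished.
This 3–7 tritone is the characteristic tension at the heart of the dominant sound.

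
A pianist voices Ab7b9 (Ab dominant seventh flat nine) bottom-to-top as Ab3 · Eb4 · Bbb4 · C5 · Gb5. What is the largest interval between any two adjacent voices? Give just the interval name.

perfect fifth

Adjacent intervals: Ab3→Eb4 = perfect fifth; Eb4→Bbb4 = diminished fifth; Bbb4→C5 = augmented second; C5→Gb5 = diminished fifth.
The largest is Ab3 to Eb4, a perfect fifth (7 semitones).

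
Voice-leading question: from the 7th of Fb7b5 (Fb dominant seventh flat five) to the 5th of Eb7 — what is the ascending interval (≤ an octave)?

augmented fifth

Fb7b5 (Fb dominant seventh flat five) has Ebb as its 7th, and Eb7 has Bb as its 5th.
5 letter names make it a fifth; at 8 semitones (a half step wider than perfect) the quality is augmented.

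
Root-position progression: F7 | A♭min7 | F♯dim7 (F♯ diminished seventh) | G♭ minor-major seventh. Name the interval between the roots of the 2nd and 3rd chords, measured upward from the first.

The roots are A♭ and F♯.
From A♭ to F♯: 10 semitones over a sixth = augmented.

augmented sixth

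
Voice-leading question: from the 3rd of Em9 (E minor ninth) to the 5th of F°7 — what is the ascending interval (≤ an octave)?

Em9 (E minor ninth) has G as its 3rd, and F°7 has Cb as its 5th.
From G to Cb: 4 semitones over a fourth = diminished.

d4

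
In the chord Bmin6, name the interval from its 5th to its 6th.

major second

The chord tones of Bm6 (B minor sixth) are B-D-F#-G#.
5th = F#; 6th = G#.
From F# to G# is 2 semitones, exactly the major second.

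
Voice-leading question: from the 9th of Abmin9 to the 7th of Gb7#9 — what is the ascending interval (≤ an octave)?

diminished 5th

Abmin9 has Bb as its 9th, and Gb7#9 has Fb as its 7th.
5 letter names make it a fifth; at 6 semitones (a half step narrower than perfect) the quality is diminished.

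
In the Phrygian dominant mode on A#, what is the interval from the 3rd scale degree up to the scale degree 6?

A# phrygian dominant: A# B C## D# E# F# G#.
That puts C## below F#.
4 letter names make it a fourth; at 4 semitones (a half step narrower than perfect) the quality is diminished.

diminished fourth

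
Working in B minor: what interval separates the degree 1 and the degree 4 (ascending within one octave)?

perfect fourth

The scale runs B C# D E F# G A.
The degree 1 is B and the 4th scale degree is E.
B up to E spans 4 letter names and 5 semitones — a perfect fourth.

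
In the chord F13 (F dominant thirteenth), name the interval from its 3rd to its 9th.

minor seventh

F13 is spelled F-A-C-Eb-G-D.
So we need the interval from A up to G.
From A to G: 10 semitones over a seventh = minor.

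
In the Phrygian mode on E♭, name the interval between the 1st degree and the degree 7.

m7

E♭ phrygian: E♭ F♭ G♭ A♭ B♭ C♭ D♭.
1st degree = E♭; degree 7 = D♭.
E♭ up to D♭ is 10 semitones, a half step narrower than a major seventh, so the interval is minor.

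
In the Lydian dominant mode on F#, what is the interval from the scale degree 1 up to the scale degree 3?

major third

Spelling the Lydian dominant mode on F#: F# G# A# B# C# D# E.
Scale degree 1 = F#; 3rd degree = A#.
From F# to A# is 4 semitones, exactly the major third.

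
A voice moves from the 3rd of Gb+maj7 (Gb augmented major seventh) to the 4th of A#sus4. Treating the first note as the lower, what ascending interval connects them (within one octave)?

augmented third

Gb+maj7 (Gb augmented major seventh) has Bb as its 3rd, and A#sus4 has D# as its 4th.
Bb up to D# is 5 semitones, a half step wider than a major third, so the interval is augmented.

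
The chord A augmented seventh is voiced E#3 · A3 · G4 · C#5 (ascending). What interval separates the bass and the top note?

The outer voices are E#3 and C#5.
From E# to C#: 20 semitones over a thirteenth = minor.

minor thirteenth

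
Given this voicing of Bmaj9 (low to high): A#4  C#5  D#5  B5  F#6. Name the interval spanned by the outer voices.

The outer voices are A#4 and F#6.
A# up to F# is 20 semitones, a half step narrower than a major thirteenth, so the interval is minor.

minor 13th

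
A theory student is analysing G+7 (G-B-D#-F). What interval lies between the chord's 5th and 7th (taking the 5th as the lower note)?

diminished 3rd

That puts D# below F.
3 letter names make it a third; at 2 semitones (a whole step narrower than major) the quality is diminished.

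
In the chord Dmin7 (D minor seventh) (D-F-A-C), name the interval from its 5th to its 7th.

So we need the interval from A up to C.
A up to C is 3 semitones, a half step narrower than a major third, so the interval is minor.

m3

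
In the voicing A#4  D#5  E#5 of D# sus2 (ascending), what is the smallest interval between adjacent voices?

Adjacent intervals: A#4→D#5 = perfect fourth; D#5→E#5 = major second.
The smallest is D#5 to E#5, a major second (2 semitones).

major 2nd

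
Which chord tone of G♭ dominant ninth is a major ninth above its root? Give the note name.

Ab

The chord tones of G♭ dominant ninth are G♭-B♭-D♭-F♭-A♭.
The root is G♭. A major ninth above G♭ is A♭.
A♭ is the chord's 9th.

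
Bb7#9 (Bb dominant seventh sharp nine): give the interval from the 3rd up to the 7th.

Bb7#9 is spelled Bb–D–F–Ab–C#.
The 3rd is D and the 7th is Ab.
D up to Ab is 6 semitones, a half step narrower than a perfect fifth, so the interval is diminished.
That tritone between 3rd and 7th is what gives the dominant seventh its pull toward resolution.

diminished fifth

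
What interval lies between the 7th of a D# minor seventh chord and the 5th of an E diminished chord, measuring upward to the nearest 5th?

D# minor seventh has C# as its 7th, and E diminished has Bb as its 5th.
C# up to Bb is 9 semitones, a whole step narrower than a major seventh, so the interval is diminished.

d7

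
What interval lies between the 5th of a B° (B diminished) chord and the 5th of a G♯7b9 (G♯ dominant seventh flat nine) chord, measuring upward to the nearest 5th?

B° (B diminished) has F as its 5th, and G♯7b9 (G♯ dominant seventh flat nine) has D♯ as its 5th.
F up to D♯ is 10 semitones, a half step wider than a major sixth, so the interval is augmented.

A6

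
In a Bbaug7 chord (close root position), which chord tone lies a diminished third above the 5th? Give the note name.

Ab

The chord tones of Bb+7 (Bb augmented seventh) are Bb, D, F#, Ab.
The 5th is F#. A diminished third above F# is Ab.
Ab is the chord's 7th.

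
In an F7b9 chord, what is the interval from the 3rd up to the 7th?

F dominant seventh flat nine: F–A–C–Eb–Gb.
That puts A below Eb.
5 letter names make it a fifth; at 6 semitones (a half step narrower than perfect) the quality is diminished.

diminished fifth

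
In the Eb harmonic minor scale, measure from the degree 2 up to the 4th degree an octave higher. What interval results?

The scale runs Eb F Gb Ab Bb Cb D.
So we need the interval from F up to Ab.
From F to Ab: 15 semitones over a tenth = minor.

minor 10th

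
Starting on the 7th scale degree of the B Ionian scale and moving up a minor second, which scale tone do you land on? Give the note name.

The scale is B C# D# E F# G# A#.
The 7th scale degree is A#; a minor second above that is B — scale degree 1.

B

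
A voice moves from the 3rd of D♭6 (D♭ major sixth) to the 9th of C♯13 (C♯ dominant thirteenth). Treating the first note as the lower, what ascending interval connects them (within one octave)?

A6

D♭6 (D♭ major sixth) has F as its 3rd, and C♯13 (C♯ dominant thirteenth) has D♯ as its 9th.
F up to D♯ is 10 semitones, a half step wider than a major sixth, so the interval is augmented.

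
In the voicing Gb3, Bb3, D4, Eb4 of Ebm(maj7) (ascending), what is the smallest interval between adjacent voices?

Adjacent intervals: Gb3→Bb3 = major third; Bb3→D4 = major third; D4→Eb4 = minor second.
The smallest is D4 to Eb4, a minor second (1 semitone).

minor 2nd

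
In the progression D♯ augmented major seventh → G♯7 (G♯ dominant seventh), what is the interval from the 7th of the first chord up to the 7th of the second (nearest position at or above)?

diminished fourth

D♯ augmented major seventh has C𝄪 as its 7th, and G♯7 (G♯ dominant seventh) has F♯ as its 7th.
C𝄪 up to F♯ is 4 semitones, a half step narrower than a perfect fourth, so the interval is diminished.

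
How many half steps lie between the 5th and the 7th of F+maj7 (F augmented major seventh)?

3

F+maj7 (F augmented major seventh): F-A-C#-E.
C# to E is a minor third: 3 semitones.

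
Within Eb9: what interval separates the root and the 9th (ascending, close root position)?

major ninth

Spelling the chord: Eb-G-Bb-Db-F.
Root = Eb; 9th = F.
Eb up to F spans 9 letter names and 14 semitones — a major ninth.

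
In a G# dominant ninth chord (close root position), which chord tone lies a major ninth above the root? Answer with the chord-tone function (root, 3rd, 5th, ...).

9th

The chord tones of G#9 are G#-B#-D#-F#-A#.
The root is G#. A major ninth above G# is A#.
A# is the chord's 9th.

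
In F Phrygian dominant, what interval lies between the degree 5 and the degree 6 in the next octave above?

minor ninth

Spelling F Phrygian dominant: F Gb A Bb C Db Eb.
So we need the interval from C up to Db.
9 letter names make it a ninth; at 13 semitones (a half step narrower than major) the quality is minor.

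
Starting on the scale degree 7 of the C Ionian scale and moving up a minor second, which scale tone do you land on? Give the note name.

The scale is C D E F G A B.
The scale degree 7 is B; a minor second above that is C — scale degree 1.

C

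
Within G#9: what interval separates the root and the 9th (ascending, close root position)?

major ninth

G#9 is spelled G#–B#–D#–F#–A#.
Root = G#; 9th = A#.
Counting 9 letters and 14 half steps from G# gives a major ninth.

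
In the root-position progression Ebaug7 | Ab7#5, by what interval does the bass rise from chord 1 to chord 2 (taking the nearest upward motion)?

perfect 4th

The roots are Eb and Ab.
From Eb to Ab is 5 semitones, exactly the perfect fourth.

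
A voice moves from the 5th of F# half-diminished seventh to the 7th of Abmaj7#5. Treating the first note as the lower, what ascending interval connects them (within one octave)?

perfect fifth

F# half-diminished seventh has C as its 5th, and Abmaj7#5 has G as its 7th.
C up to G spans 5 letter names and 7 semitones — a perfect fifth.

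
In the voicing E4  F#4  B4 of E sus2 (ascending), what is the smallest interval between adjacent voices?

Adjacent intervals: E4→F#4 = major second; F#4→B4 = perfect fourth.
The smallest is E4 to F#4, a major second (2 semitones).

major 2nd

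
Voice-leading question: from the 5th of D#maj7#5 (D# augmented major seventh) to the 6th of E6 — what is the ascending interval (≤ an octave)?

diminished third

D#maj7#5 (D# augmented major seventh) has A## as its 5th, and E6 has C# as its 6th.
From A## to C#: 2 semitones over a third = diminished.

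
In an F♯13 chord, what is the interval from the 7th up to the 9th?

major third

F♯13 is spelled F♯, A♯, C♯, E, G♯, D♯.
The 7th is E and the 9th is G♯.
From E to G♯ is 4 semitones, exactly the major third.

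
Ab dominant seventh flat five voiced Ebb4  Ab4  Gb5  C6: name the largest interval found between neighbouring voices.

minor seventh

Adjacent intervals: Ebb4→Ab4 = augmented fourth; Ab4→Gb5 = minor seventh; Gb5→C6 = augmented fourth.
The largest is Ab4 to Gb5, a minor seventh (10 semitones).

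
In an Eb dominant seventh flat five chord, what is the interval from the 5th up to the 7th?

major third

Spelling the chord: Eb–G–Bbb–Db.
That puts Bbb below Db.
Counting 3 letters and 4 half steps from Bbb gives a major third.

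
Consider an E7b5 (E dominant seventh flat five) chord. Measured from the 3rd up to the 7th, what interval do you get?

E dominant seventh flat five: E, G#, Bb, D.
That puts G# below D.
From G# to D: 6 semitones over a fifth = diminished.
That tritone between 3rd and 7th is what gives the dominant seventh its pull toward resolution.

diminished 5th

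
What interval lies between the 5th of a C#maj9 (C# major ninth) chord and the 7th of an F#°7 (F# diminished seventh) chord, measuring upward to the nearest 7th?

diminished sixth

The 5th of C#maj9 (C# major ninth) is G#; the 7th of F#°7 (F# diminished seventh) is Eb.
G# up to Eb is 7 semitones, a whole step narrower than a major sixth, so the interval is diminished.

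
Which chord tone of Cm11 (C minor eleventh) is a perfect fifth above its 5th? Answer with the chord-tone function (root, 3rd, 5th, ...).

9th

The chord tones of Cm11 are C–E♭–G–B♭–D–F.
The 5th is G. A perfect fifth above G is D.
D is the chord's 9th.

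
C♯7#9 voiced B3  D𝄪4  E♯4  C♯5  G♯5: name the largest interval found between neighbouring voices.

m6

Adjacent intervals: B3→D𝄪4 = augmented third; D𝄪4→E♯4 = minor second; E♯4→C♯5 = minor sixth; C♯5→G♯5 = perfect fifth.
The largest is E♯4 to C♯5, a minor sixth (8 semitones).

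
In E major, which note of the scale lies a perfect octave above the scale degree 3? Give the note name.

G#

The scale is E F# G# A B C# D#.
The scale degree 3 is G#; a perfect octave above that is G# — scale degree 3.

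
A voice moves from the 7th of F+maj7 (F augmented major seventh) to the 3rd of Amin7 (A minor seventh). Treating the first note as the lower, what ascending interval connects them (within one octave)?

minor sixth

The 7th of F+maj7 (F augmented major seventh) is E; the 3rd of Amin7 (A minor seventh) is C.
E up to C is 8 semitones, a half step narrower than a major sixth, so the interval is minor.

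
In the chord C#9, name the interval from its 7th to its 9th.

major third

The chord tones of C#9 (C# dominant ninth) are C# E# G# B D#.
7th = B; 9th = D#.
B up to D# spans 3 letter names and 4 semitones — a major third.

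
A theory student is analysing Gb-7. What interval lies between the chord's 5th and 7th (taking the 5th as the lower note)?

minor third

Gbm7: Gb Bbb Db Fb.
The 5th is Db and the 7th is Fb.
3 letter names make it a third; at 3 semitones (a half step narrower than major) the quality is minor.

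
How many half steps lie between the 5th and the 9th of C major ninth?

C major ninth: C-E-G-B-D.
G to D is a perfect fifth: 7 semitones.

7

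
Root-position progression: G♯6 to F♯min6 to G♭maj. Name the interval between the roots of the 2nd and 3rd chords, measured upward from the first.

The roots are F♯ and G♭.
From F♯ to G♭: 0 semitones over a second = diminished.

diminished second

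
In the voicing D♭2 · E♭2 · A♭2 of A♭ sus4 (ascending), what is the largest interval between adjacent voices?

perfect fourth

Adjacent intervals: D♭2→E♭2 = major second; E♭2→A♭2 = perfect fourth.
The largest is E♭2 to A♭2, a perfect fourth (5 semitones).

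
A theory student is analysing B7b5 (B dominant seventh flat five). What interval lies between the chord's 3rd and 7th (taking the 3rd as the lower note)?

diminished 5th

The chord tones of B7b5 are B-D#-F-A.
The 3rd is D# and the 7th is A.
5 letter names make it a fifth; at 6 semitones (a half step narrower than perfect) the quality is diminished.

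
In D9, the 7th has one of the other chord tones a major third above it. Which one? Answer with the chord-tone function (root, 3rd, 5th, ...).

D9 (D dominant ninth) is spelled D–F#–A–C–E.
The 7th is C. A major third above C is E.
E is the chord's 9th.

9th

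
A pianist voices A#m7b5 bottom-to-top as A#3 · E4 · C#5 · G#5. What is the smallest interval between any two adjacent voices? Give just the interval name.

diminished fifth

Adjacent intervals: A#3→E4 = diminished fifth; E4→C#5 = major sixth; C#5→G#5 = perfect fifth.
The smallest is A#3 to E4, a diminished fifth (6 semitones).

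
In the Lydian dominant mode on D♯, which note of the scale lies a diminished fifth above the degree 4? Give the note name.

The scale is D♯ E♯ F𝄪 G𝄪 A♯ B♯ C♯.
The degree 4 is G𝄪; a diminished fifth above that is D♯ — scale degree 1.

D#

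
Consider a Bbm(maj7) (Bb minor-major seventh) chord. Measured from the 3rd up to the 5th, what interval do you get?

major third

Bbm(maj7): Bb–Db–F–A.
3rd = Db; 5th = F.
From Db to F is 4 semitones, exactly the major third.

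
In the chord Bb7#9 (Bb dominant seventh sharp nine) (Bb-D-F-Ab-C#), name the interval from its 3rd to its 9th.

3rd = D; 9th = C#.
D up to C# spans 7 letter names and 11 semitones — a major seventh.

major 7th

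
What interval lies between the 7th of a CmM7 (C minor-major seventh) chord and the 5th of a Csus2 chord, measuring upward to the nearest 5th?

CmM7 (C minor-major seventh) has B as its 7th, and Csus2 has G as its 5th.
From B to G: 8 semitones over a sixth = minor.

minor sixth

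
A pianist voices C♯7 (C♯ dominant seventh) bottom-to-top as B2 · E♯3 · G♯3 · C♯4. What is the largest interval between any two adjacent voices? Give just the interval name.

A4

Adjacent intervals: B2→E♯3 = augmented fourth; E♯3→G♯3 = minor third; G♯3→C♯4 = perfect fourth.
The largest is B2 to E♯3, an augmented fourth (6 semitones).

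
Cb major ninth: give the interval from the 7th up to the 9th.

The chord tones of Cbmaj9 (Cb major ninth) are Cb–Eb–Gb–Bb–Db.
7th = Bb; 9th = Db.
Bb up to Db is 3 semitones, a half step narrower than a major third, so the interval is minor.

minor third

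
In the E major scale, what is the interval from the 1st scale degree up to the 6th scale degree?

major sixth

E major: E F♯ G♯ A B C♯ D♯.
So we need the interval from E up to C♯.
Counting 6 letters and 9 half steps from E gives a major sixth.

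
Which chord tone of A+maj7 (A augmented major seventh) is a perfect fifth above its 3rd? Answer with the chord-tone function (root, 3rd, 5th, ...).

7th

The chord tones of A+maj7 (A augmented major seventh) are A, C#, E#, G#.
The 3rd is C#. A perfect fifth above C# is G#.
G# is the chord's 7th.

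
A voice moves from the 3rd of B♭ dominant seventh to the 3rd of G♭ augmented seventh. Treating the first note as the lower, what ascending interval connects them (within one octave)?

B♭ dominant seventh has D as its 3rd, and G♭ augmented seventh has B♭ as its 3rd.
D up to B♭ is 8 semitones, a half step narrower than a major sixth, so the interval is minor.

m6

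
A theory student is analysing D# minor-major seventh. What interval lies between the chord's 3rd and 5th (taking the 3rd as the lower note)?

Spelling the chord: D#–F#–A#–C##.
So we need the interval from F# up to A#.
From F# to A# is 4 semitones, exactly the major third.

major third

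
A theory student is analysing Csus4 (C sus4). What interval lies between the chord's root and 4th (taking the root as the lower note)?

perfect fourth

Csus4 (C sus4): C F G.
So we need the interval from C up to F.
C up to F spans 4 letter names and 5 semitones — a perfect fourth.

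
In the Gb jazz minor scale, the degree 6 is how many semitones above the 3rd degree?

The scale is Gb Ab Bbb Cb Db Eb F.
Bbb up to Eb is an augmented fourth — 6 semitones.

6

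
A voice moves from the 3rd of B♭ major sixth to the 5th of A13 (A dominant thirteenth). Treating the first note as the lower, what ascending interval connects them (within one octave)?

B♭ major sixth has D as its 3rd, and A13 (A dominant thirteenth) has E as its 5th.
From D to E is 2 semitones, exactly the major second.

major second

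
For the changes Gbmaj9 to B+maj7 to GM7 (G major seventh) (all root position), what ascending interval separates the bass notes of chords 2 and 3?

m6

The roots are B and G.
From B to G: 8 semitones over a sixth = minor.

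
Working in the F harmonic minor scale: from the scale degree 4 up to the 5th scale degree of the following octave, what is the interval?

major ninth

The scale runs F G Ab Bb C Db E.
The scale degree 4 is Bb and the 5th degree (up an octave) is C.
From Bb to C is 14 semitones, exactly the major ninth.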